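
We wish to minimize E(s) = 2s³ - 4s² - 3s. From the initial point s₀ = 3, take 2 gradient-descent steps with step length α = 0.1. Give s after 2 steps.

0.786

E′(s) = 6s² - 8s - 3
s₁ = 3 − 0.1·27 = 0.3
s₂ = 0.3 − 0.1·(-4.86) = 0.786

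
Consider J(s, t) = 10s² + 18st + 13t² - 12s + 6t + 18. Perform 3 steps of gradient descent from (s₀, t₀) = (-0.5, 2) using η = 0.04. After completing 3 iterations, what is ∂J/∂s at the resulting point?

∇J = (20s + 18t - 12, 18s + 26t + 6)
(s₁, t₁) = (-0.5, 2) − 0.04·(14, 49) = (-1.06, 0.04)
(s₂, t₂) = (-1.06, 0.04) − 0.04·(-32.48, -12.04) = (0.2392, 0.5216)
(s₃, t₃) = (0.2392, 0.5216) − 0.04·(2.1728, 23.8672) = (0.152288, -0.433088)
∂J/∂s at (0.152288, -0.433088) = -16.749824

-16.749824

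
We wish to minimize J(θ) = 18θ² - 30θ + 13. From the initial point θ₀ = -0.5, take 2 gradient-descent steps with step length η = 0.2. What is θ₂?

J′(θ) = 36θ - 30
θ₁ = -0.5 − 0.2·(-48) = 9.1
θ₂ = 9.1 − 0.2·297.6 = -50.42

-50.42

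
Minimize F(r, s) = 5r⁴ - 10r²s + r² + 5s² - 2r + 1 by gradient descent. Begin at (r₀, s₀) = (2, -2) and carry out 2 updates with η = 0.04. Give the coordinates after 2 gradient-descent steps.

∇F = (20r³ - 20rs + 2r - 2, -10r² + 10s)
Step 1: at (2, -2), ∇F = (242, -60) → (2, -2) − 0.04·(242, -60) = (-7.68, 0.4)
Step 2: at (-7.68, 0.4), ∇F = (-9015.61664, -585.824) → (-7.68, 0.4) − 0.04·(-9015.61664, -585.824) = (352.9446656, 23.83296)

(352.9446656, 23.83296)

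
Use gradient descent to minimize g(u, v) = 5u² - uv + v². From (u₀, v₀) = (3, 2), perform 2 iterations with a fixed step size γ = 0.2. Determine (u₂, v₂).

(2.96, 0.56)

∇g = (10u - v, -u + 2v)
Step 1: at (3, 2), ∇g = (28, 1) → (3, 2) − 0.2·(28, 1) = (-2.6, 1.8)
Step 2: at (-2.6, 1.8), ∇g = (-27.8, 6.2) → (-2.6, 1.8) − 0.2·(-27.8, 6.2) = (2.96, 0.56)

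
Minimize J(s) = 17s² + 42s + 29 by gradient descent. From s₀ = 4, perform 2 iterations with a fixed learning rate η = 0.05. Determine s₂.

1.33

J′(s) = 34s + 42
Step 1: J′(4) = 178; s₁ = 4 − 0.05·178 = -4.9
Step 2: J′(-4.9) = -124.6; s₂ = -4.9 − 0.05·(-124.6) = 1.33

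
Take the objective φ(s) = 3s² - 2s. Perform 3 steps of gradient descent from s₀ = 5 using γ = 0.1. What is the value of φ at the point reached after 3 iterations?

φ′(s) = 6s - 2
Step 1: φ′(5) = 28; s₁ = 5 − 0.1·28 = 2.2
Step 2: φ′(2.2) = 11.2; s₂ = 2.2 − 0.1·11.2 = 1.08
Step 3: φ′(1.08) = 4.48; s₃ = 1.08 − 0.1·4.48 = 0.632
φ(0.632) = -0.065728

-0.065728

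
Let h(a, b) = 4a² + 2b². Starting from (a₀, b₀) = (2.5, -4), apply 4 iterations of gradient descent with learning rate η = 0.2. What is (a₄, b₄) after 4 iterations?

(0.324, -0.0064)

∇h = (8a, 4b)
Step 1: at (2.5, -4), ∇h = (20, -16) → (2.5, -4) − 0.2·(20, -16) = (-1.5, -0.8)
Step 2: at (-1.5, -0.8), ∇h = (-12, -3.2) → (-1.5, -0.8) − 0.2·(-12, -3.2) = (0.9, -0.16)
Step 3: at (0.9, -0.16), ∇h = (7.2, -0.64) → (0.9, -0.16) − 0.2·(7.2, -0.64) = (-0.54, -0.032)
Step 4: at (-0.54, -0.032), ∇h = (-4.32, -0.128) → (-0.54, -0.032) − 0.2·(-4.32, -0.128) = (0.324, -0.0064)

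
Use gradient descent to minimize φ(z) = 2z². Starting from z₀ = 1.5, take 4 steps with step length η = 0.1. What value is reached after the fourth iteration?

φ′(z) = 4z
Step 1: φ′(1.5) = 6; z₁ = 1.5 − 0.1·6 = 0.9
Step 2: φ′(0.9) = 3.6; z₂ = 0.9 − 0.1·3.6 = 0.54
Step 3: φ′(0.54) = 2.16; z₃ = 0.54 − 0.1·2.16 = 0.324
Step 4: φ′(0.324) = 1.296; z₄ = 0.324 − 0.1·1.296 = 0.1944

0.1944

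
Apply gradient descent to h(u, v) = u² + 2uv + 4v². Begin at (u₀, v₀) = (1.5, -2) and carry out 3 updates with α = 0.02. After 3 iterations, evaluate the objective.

∇h = (2u + 2v, 2u + 8v)
(u₁, v₁) = (1.5, -2) − 0.02·(-1, -13) = (1.52, -1.74)
(u₂, v₂) = (1.52, -1.74) − 0.02·(-0.44, -10.88) = (1.5288, -1.5224)
(u₃, v₃) = (1.5288, -1.5224) − 0.02·(0.0128, -9.1216) = (1.528544, -1.339968)
h(1.528544, -1.339968) = 5.422103630848

5.422103630848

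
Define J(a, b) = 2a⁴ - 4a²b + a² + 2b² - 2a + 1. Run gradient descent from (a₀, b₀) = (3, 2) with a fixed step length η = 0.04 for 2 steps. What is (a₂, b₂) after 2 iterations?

(11.32815104, 5.029504)

∇J = (8a³ - 8ab + 2a - 2, -4a² + 4b)
(a₁, b₁) = (3, 2) − 0.04·(172, -28) = (-3.88, 3.12)
(a₂, b₂) = (-3.88, 3.12) − 0.04·(-380.203776, -47.7376) = (11.32815104, 5.029504)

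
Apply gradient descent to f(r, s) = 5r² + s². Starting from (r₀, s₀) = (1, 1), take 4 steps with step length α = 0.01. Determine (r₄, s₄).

∇f = (10r, 2s)
Step 1: at (1, 1), ∇f = (10, 2) → (1, 1) − 0.01·(10, 2) = (0.9, 0.98)
Step 2: at (0.9, 0.98), ∇f = (9, 1.96) → (0.9, 0.98) − 0.01·(9, 1.96) = (0.81, 0.9604)
Step 3: at (0.81, 0.9604), ∇f = (8.1, 1.9208) → (0.81, 0.9604) − 0.01·(8.1, 1.9208) = (0.729, 0.941192)
Step 4: at (0.729, 0.941192), ∇f = (7.29, 1.882384) → (0.729, 0.941192) − 0.01·(7.29, 1.882384) = (0.6561, 0.92236816)

(0.6561, 0.92236816)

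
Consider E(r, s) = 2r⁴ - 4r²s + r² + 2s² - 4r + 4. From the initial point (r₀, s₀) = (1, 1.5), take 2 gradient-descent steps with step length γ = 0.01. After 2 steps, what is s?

∇E = (8r³ - 8rs + 2r - 4, -4r² + 4s)
Step 1: at (1, 1.5), ∇E = (-6, 2) → (1, 1.5) − 0.01·(-6, 2) = (1.06, 1.48)
Step 2: at (1.06, 1.48), ∇E = (-4.902272, 1.4256) → (1.06, 1.48) − 0.01·(-4.902272, 1.4256) = (1.10902272, 1.465744)
s = 1.465744

1.465744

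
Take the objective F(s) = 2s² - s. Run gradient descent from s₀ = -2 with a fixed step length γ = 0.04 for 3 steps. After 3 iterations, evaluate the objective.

F′(s) = 4s - 1
Step 1: F′(-2) = -9; s₁ = -2 − 0.04·(-9) = -1.64
Step 2: F′(-1.64) = -7.56; s₂ = -1.64 − 0.04·(-7.56) = -1.3376
Step 3: F′(-1.3376) = -6.3504; s₃ = -1.3376 − 0.04·(-6.3504) = -1.083584
F(-1.083584) = 3.431892570112

3.431892570112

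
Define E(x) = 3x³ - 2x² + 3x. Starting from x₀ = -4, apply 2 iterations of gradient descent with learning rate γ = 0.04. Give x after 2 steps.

-52.164544

E′(x) = 9x² - 4x + 3
x₁ = -4 − 0.04·163 = -10.52
x₂ = -10.52 − 0.04·1041.1136 = -52.164544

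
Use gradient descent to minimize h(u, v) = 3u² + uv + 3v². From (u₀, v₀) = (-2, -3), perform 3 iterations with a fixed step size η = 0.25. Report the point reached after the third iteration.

(1.046875, 1.0625)

∇h = (6u + v, u + 6v)
Step 1: at (-2, -3), ∇h = (-15, -20) → (-2, -3) − 0.25·(-15, -20) = (1.75, 2)
Step 2: at (1.75, 2), ∇h = (12.5, 13.75) → (1.75, 2) − 0.25·(12.5, 13.75) = (-1.375, -1.4375)
Step 3: at (-1.375, -1.4375), ∇h = (-9.6875, -10) → (-1.375, -1.4375) − 0.25·(-9.6875, -10) = (1.046875, 1.0625)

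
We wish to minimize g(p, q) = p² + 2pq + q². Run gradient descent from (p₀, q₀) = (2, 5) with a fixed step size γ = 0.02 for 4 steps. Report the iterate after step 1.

∇g = (2p + 2q, 2p + 2q)
(p₁, q₁) = (2, 5) − 0.02·(14, 14) = (1.72, 4.72)

(1.72, 4.72)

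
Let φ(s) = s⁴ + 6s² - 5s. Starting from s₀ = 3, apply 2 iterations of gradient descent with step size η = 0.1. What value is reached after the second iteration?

φ′(s) = 4s³ + 12s - 5
s₁ = 3 − 0.1·139 = -10.9
s₂ = -10.9 − 0.1·(-5315.916) = 520.6916

520.6916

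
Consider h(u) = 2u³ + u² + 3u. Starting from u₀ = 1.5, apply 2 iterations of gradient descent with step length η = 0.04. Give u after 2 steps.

0.417984

h′(u) = 6u² + 2u + 3
u₁ = 1.5 − 0.04·19.5 = 0.72
u₂ = 0.72 − 0.04·7.5504 = 0.417984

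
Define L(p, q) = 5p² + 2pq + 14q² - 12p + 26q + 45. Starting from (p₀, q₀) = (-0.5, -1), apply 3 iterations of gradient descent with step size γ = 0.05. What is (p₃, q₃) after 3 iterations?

(1.1555, -0.989)

∇L = (10p + 2q - 12, 2p + 28q + 26)
Step 1: at (-0.5, -1), ∇L = (-19, -3) → (-0.5, -1) − 0.05·(-19, -3) = (0.45, -0.85)
Step 2: at (0.45, -0.85), ∇L = (-9.2, 3.1) → (0.45, -0.85) − 0.05·(-9.2, 3.1) = (0.91, -1.005)
Step 3: at (0.91, -1.005), ∇L = (-4.91, -0.32) → (0.91, -1.005) − 0.05·(-4.91, -0.32) = (1.1555, -0.989)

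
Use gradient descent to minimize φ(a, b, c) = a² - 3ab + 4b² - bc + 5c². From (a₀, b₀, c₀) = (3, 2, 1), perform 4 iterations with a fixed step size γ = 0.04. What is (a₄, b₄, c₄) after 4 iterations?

(2.86403328, 1.35275008, 0.268352)

∇φ = (2a - 3b, -3a + 8b - c, -b + 10c)
Step 1: at (3, 2, 1), ∇φ = (0, 6, 8) → (3, 2, 1) − 0.04·(0, 6, 8) = (3, 1.76, 0.68)
Step 2: at (3, 1.76, 0.68), ∇φ = (0.72, 4.4, 5.04) → (3, 1.76, 0.68) − 0.04·(0.72, 4.4, 5.04) = (2.9712, 1.584, 0.4784)
Step 3: at (2.9712, 1.584, 0.4784), ∇φ = (1.1904, 3.28, 3.2) → (2.9712, 1.584, 0.4784) − 0.04·(1.1904, 3.28, 3.2) = (2.923584, 1.4528, 0.3504)
Step 4: at (2.923584, 1.4528, 0.3504), ∇φ = (1.488768, 2.501248, 2.0512) → (2.923584, 1.4528, 0.3504) − 0.04·(1.488768, 2.501248, 2.0512) = (2.86403328, 1.35275008, 0.268352)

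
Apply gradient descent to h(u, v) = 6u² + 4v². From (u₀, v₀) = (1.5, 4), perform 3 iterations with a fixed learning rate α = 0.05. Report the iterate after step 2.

(0.24, 1.44)

∇h = (12u, 8v)
Step 1: at (1.5, 4), ∇h = (18, 32) → (1.5, 4) − 0.05·(18, 32) = (0.6, 2.4)
Step 2: at (0.6, 2.4), ∇h = (7.2, 19.2) → (0.6, 2.4) − 0.05·(7.2, 19.2) = (0.24, 1.44)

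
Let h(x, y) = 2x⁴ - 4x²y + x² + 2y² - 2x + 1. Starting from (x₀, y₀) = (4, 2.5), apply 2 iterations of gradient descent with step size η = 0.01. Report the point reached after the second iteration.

(-0.44042624, 2.924176)

∇h = (8x³ - 8xy + 2x - 2, -4x² + 4y)
Step 1: at (4, 2.5), ∇h = (438, -54) → (4, 2.5) − 0.01·(438, -54) = (-0.38, 3.04)
Step 2: at (-0.38, 3.04), ∇h = (6.042624, 11.5824) → (-0.38, 3.04) − 0.01·(6.042624, 11.5824) = (-0.44042624, 2.924176)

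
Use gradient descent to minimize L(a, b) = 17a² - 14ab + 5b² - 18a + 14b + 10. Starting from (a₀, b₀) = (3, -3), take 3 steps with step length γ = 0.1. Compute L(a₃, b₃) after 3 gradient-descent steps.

189218.59648

∇L = (34a - 14b - 18, -14a + 10b + 14)
Step 1: at (3, -3), ∇L = (126, -58) → (3, -3) − 0.1·(126, -58) = (-9.6, 2.8)
Step 2: at (-9.6, 2.8), ∇L = (-383.6, 176.4) → (-9.6, 2.8) − 0.1·(-383.6, 176.4) = (28.76, -14.84)
Step 3: at (28.76, -14.84), ∇L = (1167.6, -537.04) → (28.76, -14.84) − 0.1·(1167.6, -537.04) = (-88, 38.864)
L(-88, 38.864) = 189218.59648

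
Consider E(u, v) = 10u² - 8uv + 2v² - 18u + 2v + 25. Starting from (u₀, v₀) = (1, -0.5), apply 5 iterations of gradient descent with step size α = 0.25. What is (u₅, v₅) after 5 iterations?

(-892.5, 374.5)

∇E = (20u - 8v - 18, -8u + 4v + 2)
(u₁, v₁) = (1, -0.5) − 0.25·(6, -8) = (-0.5, 1.5)
(u₂, v₂) = (-0.5, 1.5) − 0.25·(-40, 12) = (9.5, -1.5)
(u₃, v₃) = (9.5, -1.5) − 0.25·(184, -80) = (-36.5, 18.5)
(u₄, v₄) = (-36.5, 18.5) − 0.25·(-896, 368) = (187.5, -73.5)
(u₅, v₅) = (187.5, -73.5) − 0.25·(4320, -1792) = (-892.5, 374.5)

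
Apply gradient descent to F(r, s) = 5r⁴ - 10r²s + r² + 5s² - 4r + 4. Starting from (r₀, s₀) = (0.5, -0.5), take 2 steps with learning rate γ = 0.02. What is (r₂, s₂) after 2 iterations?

(0.3886316, -0.24638)

∇F = (20r³ - 20rs + 2r - 4, -10r² + 10s)
(r₁, s₁) = (0.5, -0.5) − 0.02·(4.5, -7.5) = (0.41, -0.35)
(r₂, s₂) = (0.41, -0.35) − 0.02·(1.06842, -5.181) = (0.3886316, -0.24638)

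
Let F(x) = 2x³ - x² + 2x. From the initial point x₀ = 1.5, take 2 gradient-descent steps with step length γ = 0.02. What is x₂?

1.0725

F′(x) = 6x² - 2x + 2
Step 1: F′(1.5) = 12.5; x₁ = 1.5 − 0.02·12.5 = 1.25
Step 2: F′(1.25) = 8.875; x₂ = 1.25 − 0.02·8.875 = 1.0725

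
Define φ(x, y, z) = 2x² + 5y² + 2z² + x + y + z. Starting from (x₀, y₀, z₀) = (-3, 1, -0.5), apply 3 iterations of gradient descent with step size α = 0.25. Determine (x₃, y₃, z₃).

(-0.25, -3.8125, -0.25)

∇φ = (4x + 1, 10y + 1, 4z + 1)
(x₁, y₁, z₁) = (-3, 1, -0.5) − 0.25·(-11, 11, -1) = (-0.25, -1.75, -0.25)
(x₂, y₂, z₂) = (-0.25, -1.75, -0.25) − 0.25·(0, -16.5, 0) = (-0.25, 2.375, -0.25)
(x₃, y₃, z₃) = (-0.25, 2.375, -0.25) − 0.25·(0, 24.75, 0) = (-0.25, -3.8125, -0.25)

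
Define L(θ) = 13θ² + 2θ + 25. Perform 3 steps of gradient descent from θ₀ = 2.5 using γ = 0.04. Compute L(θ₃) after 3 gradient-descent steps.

24.923077276672

L′(θ) = 26θ + 2
Step 1: L′(2.5) = 67; θ₁ = 2.5 − 0.04·67 = -0.18
Step 2: L′(-0.18) = -2.68; θ₂ = -0.18 − 0.04·(-2.68) = -0.0728
Step 3: L′(-0.0728) = 0.1072; θ₃ = -0.0728 − 0.04·0.1072 = -0.077088
L(-0.077088) = 24.923077276672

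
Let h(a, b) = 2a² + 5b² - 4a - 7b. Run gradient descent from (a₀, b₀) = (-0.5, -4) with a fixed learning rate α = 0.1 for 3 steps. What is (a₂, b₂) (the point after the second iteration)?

∇h = (4a - 4, 10b - 7)
(a₁, b₁) = (-0.5, -4) − 0.1·(-6, -47) = (0.1, 0.7)
(a₂, b₂) = (0.1, 0.7) − 0.1·(-3.6, 0) = (0.46, 0.7)

(0.46, 0.7)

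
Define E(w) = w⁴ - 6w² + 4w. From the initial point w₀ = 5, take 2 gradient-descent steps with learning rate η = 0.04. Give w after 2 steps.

313.36361216

E′(w) = 4w³ - 12w + 4
w₁ = 5 − 0.04·444 = -12.76
w₂ = -12.76 − 0.04·(-8153.090304) = 313.36361216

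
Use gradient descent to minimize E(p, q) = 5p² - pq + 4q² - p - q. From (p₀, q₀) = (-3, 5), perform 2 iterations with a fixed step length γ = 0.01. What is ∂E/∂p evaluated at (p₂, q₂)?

-28.3992

∇E = (10p - q - 1, -p + 8q - 1)
Step 1: at (-3, 5), ∇E = (-36, 42) → (-3, 5) − 0.01·(-36, 42) = (-2.64, 4.58)
Step 2: at (-2.64, 4.58), ∇E = (-31.98, 38.28) → (-2.64, 4.58) − 0.01·(-31.98, 38.28) = (-2.3202, 4.1972)
∂E/∂p at (-2.3202, 4.1972) = -28.3992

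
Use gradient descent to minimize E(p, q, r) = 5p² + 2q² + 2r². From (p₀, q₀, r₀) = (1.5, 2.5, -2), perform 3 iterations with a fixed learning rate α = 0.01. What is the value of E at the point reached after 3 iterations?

∇E = (10p, 4q, 4r)
(p₁, q₁, r₁) = (1.5, 2.5, -2) − 0.01·(15, 10, -8) = (1.35, 2.4, -1.92)
(p₂, q₂, r₂) = (1.35, 2.4, -1.92) − 0.01·(13.5, 9.6, -7.68) = (1.215, 2.304, -1.8432)
(p₃, q₃, r₃) = (1.215, 2.304, -1.8432) − 0.01·(12.15, 9.216, -7.3728) = (1.0935, 2.21184, -1.769472)
E(1.0935, 2.21184, -1.769472) = 22.025245938768

22.025245938768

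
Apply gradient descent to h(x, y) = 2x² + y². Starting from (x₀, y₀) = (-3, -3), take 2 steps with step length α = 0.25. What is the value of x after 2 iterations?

0

∇h = (4x, 2y)
(x₁, y₁) = (-3, -3) − 0.25·(-12, -6) = (0, -1.5)
(x₂, y₂) = (0, -1.5) − 0.25·(0, -3) = (0, -0.75)
x = 0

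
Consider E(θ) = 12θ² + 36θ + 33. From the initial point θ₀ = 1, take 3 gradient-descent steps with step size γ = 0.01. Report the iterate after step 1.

E′(θ) = 24θ + 36
Step 1: E′(1) = 60; θ₁ = 1 − 0.01·60 = 0.4

0.4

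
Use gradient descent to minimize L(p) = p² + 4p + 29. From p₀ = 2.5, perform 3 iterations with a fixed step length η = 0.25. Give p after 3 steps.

-1.4375

L′(p) = 2p + 4
Step 1: L′(2.5) = 9; p₁ = 2.5 − 0.25·9 = 0.25
Step 2: L′(0.25) = 4.5; p₂ = 0.25 − 0.25·4.5 = -0.875
Step 3: L′(-0.875) = 2.25; p₃ = -0.875 − 0.25·2.25 = -1.4375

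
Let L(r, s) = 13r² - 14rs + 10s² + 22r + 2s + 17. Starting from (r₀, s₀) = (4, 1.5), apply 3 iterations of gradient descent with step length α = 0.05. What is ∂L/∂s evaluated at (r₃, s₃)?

46.158

∇L = (26r - 14s + 22, -14r + 20s + 2)
Step 1: at (4, 1.5), ∇L = (105, -24) → (4, 1.5) − 0.05·(105, -24) = (-1.25, 2.7)
Step 2: at (-1.25, 2.7), ∇L = (-48.3, 73.5) → (-1.25, 2.7) − 0.05·(-48.3, 73.5) = (1.165, -0.975)
Step 3: at (1.165, -0.975), ∇L = (65.94, -33.81) → (1.165, -0.975) − 0.05·(65.94, -33.81) = (-2.132, 0.7155)
∂L/∂s at (-2.132, 0.7155) = 46.158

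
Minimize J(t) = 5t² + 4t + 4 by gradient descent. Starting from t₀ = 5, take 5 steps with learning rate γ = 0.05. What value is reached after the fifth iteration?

J′(t) = 10t + 4
Step 1: J′(5) = 54; t₁ = 5 − 0.05·54 = 2.3
Step 2: J′(2.3) = 27; t₂ = 2.3 − 0.05·27 = 0.95
Step 3: J′(0.95) = 13.5; t₃ = 0.95 − 0.05·13.5 = 0.275
Step 4: J′(0.275) = 6.75; t₄ = 0.275 − 0.05·6.75 = -0.0625
Step 5: J′(-0.0625) = 3.375; t₅ = -0.0625 − 0.05·3.375 = -0.23125

-0.23125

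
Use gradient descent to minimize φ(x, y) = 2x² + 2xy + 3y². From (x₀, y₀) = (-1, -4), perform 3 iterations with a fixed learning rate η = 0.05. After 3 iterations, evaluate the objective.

4.66025

∇φ = (4x + 2y, 2x + 6y)
Step 1: at (-1, -4), ∇φ = (-12, -26) → (-1, -4) − 0.05·(-12, -26) = (-0.4, -2.7)
Step 2: at (-0.4, -2.7), ∇φ = (-7, -17) → (-0.4, -2.7) − 0.05·(-7, -17) = (-0.05, -1.85)
Step 3: at (-0.05, -1.85), ∇φ = (-3.9, -11.2) → (-0.05, -1.85) − 0.05·(-3.9, -11.2) = (0.145, -1.29)
φ(0.145, -1.29) = 4.66025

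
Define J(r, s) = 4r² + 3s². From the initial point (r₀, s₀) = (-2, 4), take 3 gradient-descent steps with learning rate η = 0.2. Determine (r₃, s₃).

(0.432, -0.032)

∇J = (8r, 6s)
Step 1: at (-2, 4), ∇J = (-16, 24) → (-2, 4) − 0.2·(-16, 24) = (1.2, -0.8)
Step 2: at (1.2, -0.8), ∇J = (9.6, -4.8) → (1.2, -0.8) − 0.2·(9.6, -4.8) = (-0.72, 0.16)
Step 3: at (-0.72, 0.16), ∇J = (-5.76, 0.96) → (-0.72, 0.16) − 0.2·(-5.76, 0.96) = (0.432, -0.032)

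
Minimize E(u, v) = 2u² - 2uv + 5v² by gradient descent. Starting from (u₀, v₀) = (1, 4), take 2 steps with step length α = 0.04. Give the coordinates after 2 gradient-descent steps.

∇E = (4u - 2v, -2u + 10v)
Step 1: at (1, 4), ∇E = (-4, 38) → (1, 4) − 0.04·(-4, 38) = (1.16, 2.48)
Step 2: at (1.16, 2.48), ∇E = (-0.32, 22.48) → (1.16, 2.48) − 0.04·(-0.32, 22.48) = (1.1728, 1.5808)

(1.1728, 1.5808)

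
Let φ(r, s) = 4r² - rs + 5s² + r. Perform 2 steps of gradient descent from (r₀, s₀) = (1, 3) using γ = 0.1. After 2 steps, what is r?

-0.01

∇φ = (8r - s + 1, -r + 10s)
(r₁, s₁) = (1, 3) − 0.1·(6, 29) = (0.4, 0.1)
(r₂, s₂) = (0.4, 0.1) − 0.1·(4.1, 0.6) = (-0.01, 0.04)
r = -0.01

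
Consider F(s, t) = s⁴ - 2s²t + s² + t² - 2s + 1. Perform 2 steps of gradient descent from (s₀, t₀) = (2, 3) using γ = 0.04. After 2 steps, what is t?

∇F = (4s³ - 4st + 2s - 2, -2s² + 2t)
Step 1: at (2, 3), ∇F = (10, -2) → (2, 3) − 0.04·(10, -2) = (1.6, 3.08)
Step 2: at (1.6, 3.08), ∇F = (-2.128, 1.04) → (1.6, 3.08) − 0.04·(-2.128, 1.04) = (1.68512, 3.0384)
t = 3.0384

3.0384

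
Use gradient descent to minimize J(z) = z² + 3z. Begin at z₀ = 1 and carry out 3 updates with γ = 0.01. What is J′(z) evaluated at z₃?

J′(z) = 2z + 3
Step 1: J′(1) = 5; z₁ = 1 − 0.01·5 = 0.95
Step 2: J′(0.95) = 4.9; z₂ = 0.95 − 0.01·4.9 = 0.901
Step 3: J′(0.901) = 4.802; z₃ = 0.901 − 0.01·4.802 = 0.85298
J′(z) at (0.85298) = 4.70596

4.70596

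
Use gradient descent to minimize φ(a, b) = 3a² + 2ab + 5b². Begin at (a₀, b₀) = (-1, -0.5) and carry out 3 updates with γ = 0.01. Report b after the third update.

-0.314248

∇φ = (6a + 2b, 2a + 10b)
(a₁, b₁) = (-1, -0.5) − 0.01·(-7, -7) = (-0.93, -0.43)
(a₂, b₂) = (-0.93, -0.43) − 0.01·(-6.44, -6.16) = (-0.8656, -0.3684)
(a₃, b₃) = (-0.8656, -0.3684) − 0.01·(-5.9304, -5.4152) = (-0.806296, -0.314248)
b = -0.314248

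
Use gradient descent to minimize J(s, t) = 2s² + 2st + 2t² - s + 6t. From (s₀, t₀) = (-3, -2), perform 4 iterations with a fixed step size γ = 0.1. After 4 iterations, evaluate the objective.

-5.45090688

∇J = (4s + 2t - 1, 2s + 4t + 6)
(s₁, t₁) = (-3, -2) − 0.1·(-17, -8) = (-1.3, -1.2)
(s₂, t₂) = (-1.3, -1.2) − 0.1·(-8.6, -1.4) = (-0.44, -1.06)
(s₃, t₃) = (-0.44, -1.06) − 0.1·(-4.88, 0.88) = (0.048, -1.148)
(s₄, t₄) = (0.048, -1.148) − 0.1·(-3.104, 1.504) = (0.3584, -1.2984)
J(0.3584, -1.2984) = -5.45090688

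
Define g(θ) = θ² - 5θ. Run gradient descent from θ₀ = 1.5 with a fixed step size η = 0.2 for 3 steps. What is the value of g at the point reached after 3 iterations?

g′(θ) = 2θ - 5
Step 1: g′(1.5) = -2; θ₁ = 1.5 − 0.2·(-2) = 1.9
Step 2: g′(1.9) = -1.2; θ₂ = 1.9 − 0.2·(-1.2) = 2.14
Step 3: g′(2.14) = -0.72; θ₃ = 2.14 − 0.2·(-0.72) = 2.284
g(2.284) = -6.203344

-6.203344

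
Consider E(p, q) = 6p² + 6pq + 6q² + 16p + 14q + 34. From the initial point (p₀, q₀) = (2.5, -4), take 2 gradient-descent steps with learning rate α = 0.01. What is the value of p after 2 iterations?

2.075

∇E = (12p + 6q + 16, 6p + 12q + 14)
(p₁, q₁) = (2.5, -4) − 0.01·(22, -19) = (2.28, -3.81)
(p₂, q₂) = (2.28, -3.81) − 0.01·(20.5, -18.04) = (2.075, -3.6296)
p = 2.075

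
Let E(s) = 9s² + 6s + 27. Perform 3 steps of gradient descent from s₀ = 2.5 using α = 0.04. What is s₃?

-0.271136

E′(s) = 18s + 6
Step 1: E′(2.5) = 51; s₁ = 2.5 − 0.04·51 = 0.46
Step 2: E′(0.46) = 14.28; s₂ = 0.46 − 0.04·14.28 = -0.1112
Step 3: E′(-0.1112) = 3.9984; s₃ = -0.1112 − 0.04·3.9984 = -0.271136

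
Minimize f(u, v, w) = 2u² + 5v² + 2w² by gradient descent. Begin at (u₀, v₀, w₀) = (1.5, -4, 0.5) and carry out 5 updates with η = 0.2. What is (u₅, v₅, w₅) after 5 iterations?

(0.00048, 4, 0.00016)

∇f = (4u, 10v, 4w)
Step 1: at (1.5, -4, 0.5), ∇f = (6, -40, 2) → (1.5, -4, 0.5) − 0.2·(6, -40, 2) = (0.3, 4, 0.1)
Step 2: at (0.3, 4, 0.1), ∇f = (1.2, 40, 0.4) → (0.3, 4, 0.1) − 0.2·(1.2, 40, 0.4) = (0.06, -4, 0.02)
Step 3: at (0.06, -4, 0.02), ∇f = (0.24, -40, 0.08) → (0.06, -4, 0.02) − 0.2·(0.24, -40, 0.08) = (0.012, 4, 0.004)
Step 4: at (0.012, 4, 0.004), ∇f = (0.048, 40, 0.016) → (0.012, 4, 0.004) − 0.2·(0.048, 40, 0.016) = (0.0024, -4, 0.0008)
Step 5: at (0.0024, -4, 0.0008), ∇f = (0.0096, -40, 0.0032) → (0.0024, -4, 0.0008) − 0.2·(0.0096, -40, 0.0032) = (0.00048, 4, 0.00016)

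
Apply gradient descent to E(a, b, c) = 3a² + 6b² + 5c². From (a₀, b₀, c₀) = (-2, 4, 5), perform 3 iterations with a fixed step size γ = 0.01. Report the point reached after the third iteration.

(-1.661168, 2.725888, 3.645)

∇E = (6a, 12b, 10c)
(a₁, b₁, c₁) = (-2, 4, 5) − 0.01·(-12, 48, 50) = (-1.88, 3.52, 4.5)
(a₂, b₂, c₂) = (-1.88, 3.52, 4.5) − 0.01·(-11.28, 42.24, 45) = (-1.7672, 3.0976, 4.05)
(a₃, b₃, c₃) = (-1.7672, 3.0976, 4.05) − 0.01·(-10.6032, 37.1712, 40.5) = (-1.661168, 2.725888, 3.645)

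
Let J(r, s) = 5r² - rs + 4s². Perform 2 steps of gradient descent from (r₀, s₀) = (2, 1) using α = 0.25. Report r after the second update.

4

∇J = (10r - s, -r + 8s)
(r₁, s₁) = (2, 1) − 0.25·(19, 6) = (-2.75, -0.5)
(r₂, s₂) = (-2.75, -0.5) − 0.25·(-27, -1.25) = (4, -0.1875)
r = 4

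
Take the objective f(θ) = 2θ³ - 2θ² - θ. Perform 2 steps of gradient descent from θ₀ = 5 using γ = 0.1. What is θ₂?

-48.406

f′(θ) = 6θ² - 4θ - 1
θ₁ = 5 − 0.1·129 = -7.9
θ₂ = -7.9 − 0.1·405.06 = -48.406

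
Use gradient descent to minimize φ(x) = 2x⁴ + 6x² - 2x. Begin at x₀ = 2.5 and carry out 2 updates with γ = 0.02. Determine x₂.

φ′(x) = 8x³ + 12x - 2
x₁ = 2.5 − 0.02·153 = -0.56
x₂ = -0.56 − 0.02·(-10.124928) = -0.35750144

-0.35750144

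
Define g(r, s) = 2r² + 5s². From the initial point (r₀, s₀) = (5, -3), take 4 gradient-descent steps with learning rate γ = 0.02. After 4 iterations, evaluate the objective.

∇g = (4r, 10s)
Step 1: at (5, -3), ∇g = (20, -30) → (5, -3) − 0.02·(20, -30) = (4.6, -2.4)
Step 2: at (4.6, -2.4), ∇g = (18.4, -24) → (4.6, -2.4) − 0.02·(18.4, -24) = (4.232, -1.92)
Step 3: at (4.232, -1.92), ∇g = (16.928, -19.2) → (4.232, -1.92) − 0.02·(16.928, -19.2) = (3.89344, -1.536)
Step 4: at (3.89344, -1.536), ∇g = (15.57376, -15.36) → (3.89344, -1.536) − 0.02·(15.57376, -15.36) = (3.5819648, -1.2288)
g(3.5819648, -1.2288) = 33.21069085687808

33.21069085687808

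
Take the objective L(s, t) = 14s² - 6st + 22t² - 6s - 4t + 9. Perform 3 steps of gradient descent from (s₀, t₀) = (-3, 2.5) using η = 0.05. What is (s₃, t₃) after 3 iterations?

(2.5785, -6.691)

∇L = (28s - 6t - 6, -6s + 44t - 4)
Step 1: at (-3, 2.5), ∇L = (-105, 124) → (-3, 2.5) − 0.05·(-105, 124) = (2.25, -3.7)
Step 2: at (2.25, -3.7), ∇L = (79.2, -180.3) → (2.25, -3.7) − 0.05·(79.2, -180.3) = (-1.71, 5.315)
Step 3: at (-1.71, 5.315), ∇L = (-85.77, 240.12) → (-1.71, 5.315) − 0.05·(-85.77, 240.12) = (2.5785, -6.691)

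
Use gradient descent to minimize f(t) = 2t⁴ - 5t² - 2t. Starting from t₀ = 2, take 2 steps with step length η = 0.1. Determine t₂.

4.3184

f′(t) = 8t³ - 10t - 2
Step 1: f′(2) = 42; t₁ = 2 − 0.1·42 = -2.2
Step 2: f′(-2.2) = -65.184; t₂ = -2.2 − 0.1·(-65.184) = 4.3184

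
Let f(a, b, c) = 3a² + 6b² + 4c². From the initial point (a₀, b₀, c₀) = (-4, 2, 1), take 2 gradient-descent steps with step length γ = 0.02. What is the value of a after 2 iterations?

-3.0976

∇f = (6a, 12b, 8c)
Step 1: at (-4, 2, 1), ∇f = (-24, 24, 8) → (-4, 2, 1) − 0.02·(-24, 24, 8) = (-3.52, 1.52, 0.84)
Step 2: at (-3.52, 1.52, 0.84), ∇f = (-21.12, 18.24, 6.72) → (-3.52, 1.52, 0.84) − 0.02·(-21.12, 18.24, 6.72) = (-3.0976, 1.1552, 0.7056)
a = -3.0976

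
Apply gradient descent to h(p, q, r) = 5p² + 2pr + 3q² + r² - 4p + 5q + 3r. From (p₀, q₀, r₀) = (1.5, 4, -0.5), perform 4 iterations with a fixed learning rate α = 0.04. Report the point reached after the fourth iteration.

(0.6901696, 0.77917184, -1.0763072)

∇h = (10p + 2r - 4, 6q + 5, 2p + 2r + 3)
Step 1: at (1.5, 4, -0.5), ∇h = (10, 29, 5) → (1.5, 4, -0.5) − 0.04·(10, 29, 5) = (1.1, 2.84, -0.7)
Step 2: at (1.1, 2.84, -0.7), ∇h = (5.6, 22.04, 3.8) → (1.1, 2.84, -0.7) − 0.04·(5.6, 22.04, 3.8) = (0.876, 1.9584, -0.852)
Step 3: at (0.876, 1.9584, -0.852), ∇h = (3.056, 16.7504, 3.048) → (0.876, 1.9584, -0.852) − 0.04·(3.056, 16.7504, 3.048) = (0.75376, 1.288384, -0.97392)
Step 4: at (0.75376, 1.288384, -0.97392), ∇h = (1.58976, 12.730304, 2.55968) → (0.75376, 1.288384, -0.97392) − 0.04·(1.58976, 12.730304, 2.55968) = (0.6901696, 0.77917184, -1.0763072)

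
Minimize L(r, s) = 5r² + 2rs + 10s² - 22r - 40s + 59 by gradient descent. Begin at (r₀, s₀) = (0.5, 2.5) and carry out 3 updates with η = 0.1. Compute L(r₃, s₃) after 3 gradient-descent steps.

4.709456

∇L = (10r + 2s - 22, 2r + 20s - 40)
(r₁, s₁) = (0.5, 2.5) − 0.1·(-12, 11) = (1.7, 1.4)
(r₂, s₂) = (1.7, 1.4) − 0.1·(-2.2, -8.6) = (1.92, 2.26)
(r₃, s₃) = (1.92, 2.26) − 0.1·(1.72, 9.04) = (1.748, 1.356)
L(1.748, 1.356) = 4.709456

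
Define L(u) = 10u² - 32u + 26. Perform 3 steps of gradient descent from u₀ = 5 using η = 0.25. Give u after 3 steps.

-216

L′(u) = 20u - 32
u₁ = 5 − 0.25·68 = -12
u₂ = -12 − 0.25·(-272) = 56
u₃ = 56 − 0.25·1088 = -216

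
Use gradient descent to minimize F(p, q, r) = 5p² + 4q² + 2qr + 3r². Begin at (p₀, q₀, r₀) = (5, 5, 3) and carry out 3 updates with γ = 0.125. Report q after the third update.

-0.015625

∇F = (10p, 8q + 2r, 2q + 6r)
(p₁, q₁, r₁) = (5, 5, 3) − 0.125·(50, 46, 28) = (-1.25, -0.75, -0.5)
(p₂, q₂, r₂) = (-1.25, -0.75, -0.5) − 0.125·(-12.5, -7, -4.5) = (0.3125, 0.125, 0.0625)
(p₃, q₃, r₃) = (0.3125, 0.125, 0.0625) − 0.125·(3.125, 1.125, 0.625) = (-0.078125, -0.015625, -0.015625)
q = -0.015625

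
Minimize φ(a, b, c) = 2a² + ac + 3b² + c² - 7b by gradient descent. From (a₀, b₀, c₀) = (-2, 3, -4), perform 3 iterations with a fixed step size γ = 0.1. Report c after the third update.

∇φ = (4a + c, 6b - 7, a + 2c)
Step 1: at (-2, 3, -4), ∇φ = (-12, 11, -10) → (-2, 3, -4) − 0.1·(-12, 11, -10) = (-0.8, 1.9, -3)
Step 2: at (-0.8, 1.9, -3), ∇φ = (-6.2, 4.4, -6.8) → (-0.8, 1.9, -3) − 0.1·(-6.2, 4.4, -6.8) = (-0.18, 1.46, -2.32)
Step 3: at (-0.18, 1.46, -2.32), ∇φ = (-3.04, 1.76, -4.82) → (-0.18, 1.46, -2.32) − 0.1·(-3.04, 1.76, -4.82) = (0.124, 1.284, -1.838)
c = -1.838

-1.838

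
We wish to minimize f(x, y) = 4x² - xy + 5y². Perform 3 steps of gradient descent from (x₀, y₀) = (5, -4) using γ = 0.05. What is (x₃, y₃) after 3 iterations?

(0.91875, -0.287875)

∇f = (8x - y, -x + 10y)
(x₁, y₁) = (5, -4) − 0.05·(44, -45) = (2.8, -1.75)
(x₂, y₂) = (2.8, -1.75) − 0.05·(24.15, -20.3) = (1.5925, -0.735)
(x₃, y₃) = (1.5925, -0.735) − 0.05·(13.475, -8.9425) = (0.91875, -0.287875)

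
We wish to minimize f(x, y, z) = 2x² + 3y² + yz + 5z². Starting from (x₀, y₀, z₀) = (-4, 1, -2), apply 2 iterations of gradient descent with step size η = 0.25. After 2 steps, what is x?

0

∇f = (4x, 6y + z, y + 10z)
Step 1: at (-4, 1, -2), ∇f = (-16, 4, -19) → (-4, 1, -2) − 0.25·(-16, 4, -19) = (0, 0, 2.75)
Step 2: at (0, 0, 2.75), ∇f = (0, 2.75, 27.5) → (0, 0, 2.75) − 0.25·(0, 2.75, 27.5) = (0, -0.6875, -4.125)
x = 0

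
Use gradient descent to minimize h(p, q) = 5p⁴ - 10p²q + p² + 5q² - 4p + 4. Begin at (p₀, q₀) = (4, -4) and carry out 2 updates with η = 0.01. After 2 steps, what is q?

∇h = (20p³ - 20pq + 2p - 4, -10p² + 10q)
(p₁, q₁) = (4, -4) − 0.01·(1604, -200) = (-12.04, -2)
(p₂, q₂) = (-12.04, -2) − 0.01·(-35416.43328, -1469.616) = (342.1243328, 12.69616)
q = 12.69616

12.69616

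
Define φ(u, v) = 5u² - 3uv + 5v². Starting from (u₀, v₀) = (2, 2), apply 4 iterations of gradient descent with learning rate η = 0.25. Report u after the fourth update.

0.6328125

∇φ = (10u - 3v, -3u + 10v)
Step 1: at (2, 2), ∇φ = (14, 14) → (2, 2) − 0.25·(14, 14) = (-1.5, -1.5)
Step 2: at (-1.5, -1.5), ∇φ = (-10.5, -10.5) → (-1.5, -1.5) − 0.25·(-10.5, -10.5) = (1.125, 1.125)
Step 3: at (1.125, 1.125), ∇φ = (7.875, 7.875) → (1.125, 1.125) − 0.25·(7.875, 7.875) = (-0.84375, -0.84375)
Step 4: at (-0.84375, -0.84375), ∇φ = (-5.90625, -5.90625) → (-0.84375, -0.84375) − 0.25·(-5.90625, -5.90625) = (0.6328125, 0.6328125)
u = 0.6328125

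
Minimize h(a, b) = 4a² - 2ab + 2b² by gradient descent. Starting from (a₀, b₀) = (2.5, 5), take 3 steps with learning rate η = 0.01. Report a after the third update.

2.21468

∇h = (8a - 2b, -2a + 4b)
Step 1: at (2.5, 5), ∇h = (10, 15) → (2.5, 5) − 0.01·(10, 15) = (2.4, 4.85)
Step 2: at (2.4, 4.85), ∇h = (9.5, 14.6) → (2.4, 4.85) − 0.01·(9.5, 14.6) = (2.305, 4.704)
Step 3: at (2.305, 4.704), ∇h = (9.032, 14.206) → (2.305, 4.704) − 0.01·(9.032, 14.206) = (2.21468, 4.56194)
a = 2.21468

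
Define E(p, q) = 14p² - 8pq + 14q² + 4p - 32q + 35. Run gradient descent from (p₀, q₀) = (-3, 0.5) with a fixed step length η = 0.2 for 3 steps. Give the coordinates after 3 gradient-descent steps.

∇E = (28p - 8q + 4, -8p + 28q - 32)
Step 1: at (-3, 0.5), ∇E = (-84, 6) → (-3, 0.5) − 0.2·(-84, 6) = (13.8, -0.7)
Step 2: at (13.8, -0.7), ∇E = (396, -162) → (13.8, -0.7) − 0.2·(396, -162) = (-65.4, 31.7)
Step 3: at (-65.4, 31.7), ∇E = (-2080.8, 1378.8) → (-65.4, 31.7) − 0.2·(-2080.8, 1378.8) = (350.76, -244.06)

(350.76, -244.06)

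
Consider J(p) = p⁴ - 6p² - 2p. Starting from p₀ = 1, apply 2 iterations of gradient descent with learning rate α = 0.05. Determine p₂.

J′(p) = 4p³ - 12p - 2
p₁ = 1 − 0.05·(-10) = 1.5
p₂ = 1.5 − 0.05·(-6.5) = 1.825

1.825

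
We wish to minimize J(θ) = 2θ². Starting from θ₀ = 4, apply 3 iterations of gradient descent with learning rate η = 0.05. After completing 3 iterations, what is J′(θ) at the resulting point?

J′(θ) = 4θ
θ₁ = 4 − 0.05·16 = 3.2
θ₂ = 3.2 − 0.05·12.8 = 2.56
θ₃ = 2.56 − 0.05·10.24 = 2.048
J′(θ) at (2.048) = 8.192

8.192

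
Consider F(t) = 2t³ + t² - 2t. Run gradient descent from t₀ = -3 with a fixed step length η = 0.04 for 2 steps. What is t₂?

-9.994944

F′(t) = 6t² + 2t - 2
t₁ = -3 − 0.04·46 = -4.84
t₂ = -4.84 − 0.04·128.8736 = -9.994944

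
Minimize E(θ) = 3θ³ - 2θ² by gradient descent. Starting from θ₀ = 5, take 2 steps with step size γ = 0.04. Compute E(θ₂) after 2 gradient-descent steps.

E′(θ) = 9θ² - 4θ
Step 1: E′(5) = 205; θ₁ = 5 − 0.04·205 = -3.2
Step 2: E′(-3.2) = 104.96; θ₂ = -3.2 − 0.04·104.96 = -7.3984
E(-7.3984) = -1324.356271603712

-1324.356271603712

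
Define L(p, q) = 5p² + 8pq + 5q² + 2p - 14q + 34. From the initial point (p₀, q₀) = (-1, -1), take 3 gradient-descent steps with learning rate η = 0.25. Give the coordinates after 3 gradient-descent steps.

(54, 61)

∇L = (10p + 8q + 2, 8p + 10q - 14)
(p₁, q₁) = (-1, -1) − 0.25·(-16, -32) = (3, 7)
(p₂, q₂) = (3, 7) − 0.25·(88, 80) = (-19, -13)
(p₃, q₃) = (-19, -13) − 0.25·(-292, -296) = (54, 61)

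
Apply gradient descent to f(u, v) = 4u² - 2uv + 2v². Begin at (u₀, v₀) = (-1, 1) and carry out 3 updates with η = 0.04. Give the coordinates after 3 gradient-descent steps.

∇f = (8u - 2v, -2u + 4v)
Step 1: at (-1, 1), ∇f = (-10, 6) → (-1, 1) − 0.04·(-10, 6) = (-0.6, 0.76)
Step 2: at (-0.6, 0.76), ∇f = (-6.32, 4.24) → (-0.6, 0.76) − 0.04·(-6.32, 4.24) = (-0.3472, 0.5904)
Step 3: at (-0.3472, 0.5904), ∇f = (-3.9584, 3.056) → (-0.3472, 0.5904) − 0.04·(-3.9584, 3.056) = (-0.188864, 0.46816)

(-0.188864, 0.46816)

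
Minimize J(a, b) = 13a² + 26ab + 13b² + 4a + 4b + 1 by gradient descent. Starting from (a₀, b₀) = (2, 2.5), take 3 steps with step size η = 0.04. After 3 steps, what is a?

-3.258176

∇J = (26a + 26b + 4, 26a + 26b + 4)
Step 1: at (2, 2.5), ∇J = (121, 121) → (2, 2.5) − 0.04·(121, 121) = (-2.84, -2.34)
Step 2: at (-2.84, -2.34), ∇J = (-130.68, -130.68) → (-2.84, -2.34) − 0.04·(-130.68, -130.68) = (2.3872, 2.8872)
Step 3: at (2.3872, 2.8872), ∇J = (141.1344, 141.1344) → (2.3872, 2.8872) − 0.04·(141.1344, 141.1344) = (-3.258176, -2.758176)
a = -3.258176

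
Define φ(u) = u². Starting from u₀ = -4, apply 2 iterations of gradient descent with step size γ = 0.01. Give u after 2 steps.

φ′(u) = 2u
Step 1: φ′(-4) = -8; u₁ = -4 − 0.01·(-8) = -3.92
Step 2: φ′(-3.92) = -7.84; u₂ = -3.92 − 0.01·(-7.84) = -3.8416

-3.8416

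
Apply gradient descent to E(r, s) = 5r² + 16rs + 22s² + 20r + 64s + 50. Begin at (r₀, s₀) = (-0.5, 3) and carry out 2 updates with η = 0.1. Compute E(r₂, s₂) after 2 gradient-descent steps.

∇E = (10r + 16s + 20, 16r + 44s + 64)
(r₁, s₁) = (-0.5, 3) − 0.1·(63, 188) = (-6.8, -15.8)
(r₂, s₂) = (-6.8, -15.8) − 0.1·(-300.8, -740) = (23.28, 58.2)
E(23.28, 58.2) = 103147.808

103147.808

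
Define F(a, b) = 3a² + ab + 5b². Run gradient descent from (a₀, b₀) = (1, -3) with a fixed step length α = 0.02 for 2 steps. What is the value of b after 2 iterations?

∇F = (6a + b, a + 10b)
(a₁, b₁) = (1, -3) − 0.02·(3, -29) = (0.94, -2.42)
(a₂, b₂) = (0.94, -2.42) − 0.02·(3.22, -23.26) = (0.8756, -1.9548)
b = -1.9548

-1.9548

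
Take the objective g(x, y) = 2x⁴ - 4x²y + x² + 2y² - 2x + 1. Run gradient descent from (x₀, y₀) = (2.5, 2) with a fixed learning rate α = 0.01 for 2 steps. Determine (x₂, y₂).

∇g = (8x³ - 8xy + 2x - 2, -4x² + 4y)
(x₁, y₁) = (2.5, 2) − 0.01·(88, -17) = (1.62, 2.17)
(x₂, y₂) = (1.62, 2.17) − 0.01·(7.129024, -1.8176) = (1.54870976, 2.188176)

(1.54870976, 2.188176)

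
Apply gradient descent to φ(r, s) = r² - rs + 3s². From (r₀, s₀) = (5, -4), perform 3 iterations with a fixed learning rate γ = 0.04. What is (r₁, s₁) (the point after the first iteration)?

(4.44, -2.84)

∇φ = (2r - s, -r + 6s)
(r₁, s₁) = (5, -4) − 0.04·(14, -29) = (4.44, -2.84)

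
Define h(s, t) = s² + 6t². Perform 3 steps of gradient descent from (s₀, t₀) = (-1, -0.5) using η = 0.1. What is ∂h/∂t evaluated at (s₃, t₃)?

∇h = (2s, 12t)
(s₁, t₁) = (-1, -0.5) − 0.1·(-2, -6) = (-0.8, 0.1)
(s₂, t₂) = (-0.8, 0.1) − 0.1·(-1.6, 1.2) = (-0.64, -0.02)
(s₃, t₃) = (-0.64, -0.02) − 0.1·(-1.28, -0.24) = (-0.512, 0.004)
∂h/∂t at (-0.512, 0.004) = 0.048

0.048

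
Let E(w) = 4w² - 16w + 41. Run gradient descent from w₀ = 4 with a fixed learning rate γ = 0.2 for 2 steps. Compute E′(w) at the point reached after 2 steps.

E′(w) = 8w - 16
Step 1: E′(4) = 16; w₁ = 4 − 0.2·16 = 0.8
Step 2: E′(0.8) = -9.6; w₂ = 0.8 − 0.2·(-9.6) = 2.72
E′(w) at (2.72) = 5.76

5.76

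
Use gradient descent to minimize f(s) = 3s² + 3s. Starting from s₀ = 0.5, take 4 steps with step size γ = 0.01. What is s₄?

0.28074896

f′(s) = 6s + 3
s₁ = 0.5 − 0.01·6 = 0.44
s₂ = 0.44 − 0.01·5.64 = 0.3836
s₃ = 0.3836 − 0.01·5.3016 = 0.330584
s₄ = 0.330584 − 0.01·4.983504 = 0.28074896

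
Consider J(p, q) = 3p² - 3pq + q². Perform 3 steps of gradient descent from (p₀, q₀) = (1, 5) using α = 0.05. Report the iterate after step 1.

∇J = (6p - 3q, -3p + 2q)
(p₁, q₁) = (1, 5) − 0.05·(-9, 7) = (1.45, 4.65)

(1.45, 4.65)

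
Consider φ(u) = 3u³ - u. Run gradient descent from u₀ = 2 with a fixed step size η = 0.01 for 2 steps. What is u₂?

1.414975

φ′(u) = 9u² - 1
Step 1: φ′(2) = 35; u₁ = 2 − 0.01·35 = 1.65
Step 2: φ′(1.65) = 23.5025; u₂ = 1.65 − 0.01·23.5025 = 1.414975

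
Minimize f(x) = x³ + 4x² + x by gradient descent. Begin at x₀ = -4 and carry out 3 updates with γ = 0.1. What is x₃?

f′(x) = 3x² + 8x + 1
Step 1: f′(-4) = 17; x₁ = -4 − 0.1·17 = -5.7
Step 2: f′(-5.7) = 52.87; x₂ = -5.7 − 0.1·52.87 = -10.987
Step 3: f′(-10.987) = 275.246507; x₃ = -10.987 − 0.1·275.246507 = -38.5116507

-38.5116507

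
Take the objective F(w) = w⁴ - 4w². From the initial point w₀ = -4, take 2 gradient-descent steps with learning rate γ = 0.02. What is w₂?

F′(w) = 4w³ - 8w
Step 1: F′(-4) = -224; w₁ = -4 − 0.02·(-224) = 0.48
Step 2: F′(0.48) = -3.397632; w₂ = 0.48 − 0.02·(-3.397632) = 0.54795264

0.54795264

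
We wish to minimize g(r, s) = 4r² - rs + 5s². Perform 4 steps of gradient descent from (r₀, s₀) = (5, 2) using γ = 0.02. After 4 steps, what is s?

1.0431856

∇g = (8r - s, -r + 10s)
Step 1: at (5, 2), ∇g = (38, 15) → (5, 2) − 0.02·(38, 15) = (4.24, 1.7)
Step 2: at (4.24, 1.7), ∇g = (32.22, 12.76) → (4.24, 1.7) − 0.02·(32.22, 12.76) = (3.5956, 1.4448)
Step 3: at (3.5956, 1.4448), ∇g = (27.32, 10.8524) → (3.5956, 1.4448) − 0.02·(27.32, 10.8524) = (3.0492, 1.227752)
Step 4: at (3.0492, 1.227752), ∇g = (23.165848, 9.22832) → (3.0492, 1.227752) − 0.02·(23.165848, 9.22832) = (2.58588304, 1.0431856)
s = 1.0431856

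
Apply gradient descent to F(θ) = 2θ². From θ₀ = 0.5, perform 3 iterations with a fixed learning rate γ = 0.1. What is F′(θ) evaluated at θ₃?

0.432

F′(θ) = 4θ
Step 1: F′(0.5) = 2; θ₁ = 0.5 − 0.1·2 = 0.3
Step 2: F′(0.3) = 1.2; θ₂ = 0.3 − 0.1·1.2 = 0.18
Step 3: F′(0.18) = 0.72; θ₃ = 0.18 − 0.1·0.72 = 0.108
F′(θ) at (0.108) = 0.432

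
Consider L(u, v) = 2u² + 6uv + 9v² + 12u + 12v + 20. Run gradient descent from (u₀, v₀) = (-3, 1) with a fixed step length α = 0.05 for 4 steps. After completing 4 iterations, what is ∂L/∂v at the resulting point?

-0.3498

∇L = (4u + 6v + 12, 6u + 18v + 12)
(u₁, v₁) = (-3, 1) − 0.05·(6, 12) = (-3.3, 0.4)
(u₂, v₂) = (-3.3, 0.4) − 0.05·(1.2, -0.6) = (-3.36, 0.43)
(u₃, v₃) = (-3.36, 0.43) − 0.05·(1.14, -0.42) = (-3.417, 0.451)
(u₄, v₄) = (-3.417, 0.451) − 0.05·(1.038, -0.384) = (-3.4689, 0.4702)
∂L/∂v at (-3.4689, 0.4702) = -0.3498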